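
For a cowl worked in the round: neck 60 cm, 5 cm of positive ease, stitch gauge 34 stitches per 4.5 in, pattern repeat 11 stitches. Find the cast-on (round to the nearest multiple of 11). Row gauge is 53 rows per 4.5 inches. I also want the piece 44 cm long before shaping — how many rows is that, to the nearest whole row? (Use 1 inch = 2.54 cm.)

Cast on 198 stitches; work 204 rows.

Finished = 60 + 5 = 65 cm.
65 cm × 1/2.54 = 25.59 inches.
34/4.5 = 7.556 sts per in; 25.59 × 7.556 = 193.35 sts.
Nearest multiple of 11 → 198.
44 cm = 17.32 inches; × 11.778 = 204.02 → 204 rows.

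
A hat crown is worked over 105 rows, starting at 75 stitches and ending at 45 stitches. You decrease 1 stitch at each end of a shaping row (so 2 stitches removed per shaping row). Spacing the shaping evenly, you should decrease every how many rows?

Stitches to remove: |45 − 75| = 30.
Shaping rows needed: 30 / 2 = 15.
105 rows / 15 = every 7 rows.

Decrease every 7th row.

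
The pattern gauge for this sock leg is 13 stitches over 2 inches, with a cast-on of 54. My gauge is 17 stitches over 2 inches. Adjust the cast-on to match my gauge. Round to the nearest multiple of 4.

Scale factor = 17 / 13 = 1.308.
54 × 17 / 13 = 70.62 sts.
→ 72 sts.

72 stitches.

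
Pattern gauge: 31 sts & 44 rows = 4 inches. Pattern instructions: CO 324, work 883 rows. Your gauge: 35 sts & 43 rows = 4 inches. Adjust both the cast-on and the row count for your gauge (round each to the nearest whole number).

Cast on 366 stitches; work 863 rows.

Stitches: 324 × 35/31 = 365.81 → 366.
Rows: 883 × 43/44 = 862.93 → 863.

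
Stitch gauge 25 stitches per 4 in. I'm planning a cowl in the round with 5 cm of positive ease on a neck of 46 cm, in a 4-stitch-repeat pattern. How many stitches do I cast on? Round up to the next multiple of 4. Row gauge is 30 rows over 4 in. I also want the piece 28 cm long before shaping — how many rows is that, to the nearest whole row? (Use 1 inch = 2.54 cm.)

Cast on 128 stitches; work 83 rows.

Finished = 46 + 5 = 51 cm.
51 cm × 1/2.54 = 20.08 inches.
25/4 = 6.25 sts per in; 20.08 × 6.25 = 125.49 sts.
Next multiple of 4 → 128.
28 cm = 11.02 inches; × 7.5 = 82.68 → 83 rows.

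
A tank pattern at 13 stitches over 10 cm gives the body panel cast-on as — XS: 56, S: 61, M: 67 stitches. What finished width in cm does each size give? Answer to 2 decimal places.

XS 43.08 cm; S 46.92 cm; M 51.54 cm.

13/10 = 1.3 sts per cm.
XS: 56 / 1.3 = 43.077 → 43.08 cm.
S: 61 / 1.3 = 46.923 → 46.92 cm.
M: 67 / 1.3 = 51.538 → 51.54 cm.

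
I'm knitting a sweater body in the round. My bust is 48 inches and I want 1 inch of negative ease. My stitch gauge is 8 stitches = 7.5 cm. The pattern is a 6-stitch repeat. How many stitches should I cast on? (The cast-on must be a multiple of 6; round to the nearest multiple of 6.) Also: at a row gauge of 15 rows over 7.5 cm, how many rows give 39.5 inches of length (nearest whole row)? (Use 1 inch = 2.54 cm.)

Cast on 126 stitches; work 201 rows.

Finished = 48 − 1 = 47 inches.
47 inches × 2.54 = 119.38 cm.
8/7.5 = 1.067 sts per cm; 119.38 × 1.067 = 127.34 sts.
Nearest multiple of 6 → 126.
39.5 inches = 100.33 cm; × 2 = 200.66 → 201 rows.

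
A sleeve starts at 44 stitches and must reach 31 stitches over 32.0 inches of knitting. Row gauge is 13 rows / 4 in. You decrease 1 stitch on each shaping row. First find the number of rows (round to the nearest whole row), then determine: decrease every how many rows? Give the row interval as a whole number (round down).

Rows = 32.0 × 3.25 = 104.0 → 104 rows.
Stitches to remove: 13 → 13 shaping rows (at 1 st each).
104 / 13 = 8.00 → every 8 rows.

Decrease every 8th row.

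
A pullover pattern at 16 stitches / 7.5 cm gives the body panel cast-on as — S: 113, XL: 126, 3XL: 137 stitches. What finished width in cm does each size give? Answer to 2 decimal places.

16/7.5 = 2.133 sts per cm.
S: 113 / 2.133 = 52.969 → 52.97 cm.
XL: 126 / 2.133 = 59.062 → 59.06 cm.
3XL: 137 / 2.133 = 64.219 → 64.22 cm.

S 52.97 cm; XL 59.06 cm; 3XL 64.22 cm.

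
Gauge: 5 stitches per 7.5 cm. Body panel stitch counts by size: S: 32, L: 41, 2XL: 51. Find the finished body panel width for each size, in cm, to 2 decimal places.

5/7.5 = 0.667 sts per cm.
S: 32 / 0.667 = 48.000 → 48.00 cm.
L: 41 / 0.667 = 61.500 → 61.50 cm.
2XL: 51 / 0.667 = 76.500 → 76.50 cm.

S 48.00 cm; L 61.50 cm; 2XL 76.50 cm.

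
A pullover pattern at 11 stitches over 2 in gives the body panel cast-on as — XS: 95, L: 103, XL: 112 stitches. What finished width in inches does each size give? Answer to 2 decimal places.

11/2 = 5.5 sts per in.
XS: 95 / 5.5 = 17.273 → 17.27 in.
L: 103 / 5.5 = 18.727 → 18.73 in.
XL: 112 / 5.5 = 20.364 → 20.36 in.

XS 17.27 inches; L 18.73 inches; XL 20.36 inches.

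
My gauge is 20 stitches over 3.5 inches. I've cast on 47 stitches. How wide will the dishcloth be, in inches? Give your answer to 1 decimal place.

8.2 inches.

20 stitches / 3.5 inch = 5.714 stitches per inch.
47 / 5.714 = 8.22 inches.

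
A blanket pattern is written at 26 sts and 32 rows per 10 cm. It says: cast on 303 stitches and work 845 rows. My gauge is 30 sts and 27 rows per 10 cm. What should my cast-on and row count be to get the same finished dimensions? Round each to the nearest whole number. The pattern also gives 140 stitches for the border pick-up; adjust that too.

Cast on 350 stitches; work 713 rows; border pick-up 162 stitches.

Stitches: 303 × 30/26 = 349.62 → 350.
Rows: 845 × 27/32 = 712.97 → 713.
border pick-up: 140 × 30/26 = 161.54 → 162.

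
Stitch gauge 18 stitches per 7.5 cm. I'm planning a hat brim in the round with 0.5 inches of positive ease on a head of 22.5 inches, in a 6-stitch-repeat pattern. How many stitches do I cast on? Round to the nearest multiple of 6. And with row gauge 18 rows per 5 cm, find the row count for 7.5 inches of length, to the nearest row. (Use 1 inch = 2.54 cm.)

Cast on 138 stitches; work 69 rows.

Finished = 22.5 + 0.5 = 23 inches.
23 inches × 2.54 = 58.42 cm.
18/7.5 = 2.4 sts per cm; 58.42 × 2.4 = 140.21 sts.
Nearest multiple of 6 → 138.
7.5 inches = 19.05 cm; × 3.6 = 68.58 → 69 rows.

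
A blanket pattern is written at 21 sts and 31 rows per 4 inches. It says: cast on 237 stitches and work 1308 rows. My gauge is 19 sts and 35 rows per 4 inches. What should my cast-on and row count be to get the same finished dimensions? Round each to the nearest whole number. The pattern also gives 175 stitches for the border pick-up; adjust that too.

Stitches: 237 × 19/21 = 214.43 → 214.
Rows: 1308 × 35/31 = 1476.77 → 1477.
border pick-up: 175 × 19/21 = 158.33 → 158.

Cast on 214 stitches; work 1477 rows; border pick-up 158 stitches.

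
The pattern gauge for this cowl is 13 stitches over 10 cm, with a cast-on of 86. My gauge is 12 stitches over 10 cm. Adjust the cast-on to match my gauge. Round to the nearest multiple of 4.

Scale factor = 12 / 13 = 0.923.
86 × 12 / 13 = 79.38 sts.
→ 80 sts.

Cast on 80 stitches.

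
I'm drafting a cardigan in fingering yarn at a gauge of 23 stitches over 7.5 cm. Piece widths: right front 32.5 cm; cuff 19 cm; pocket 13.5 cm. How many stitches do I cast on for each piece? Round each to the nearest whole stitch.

Rate = 23/7.5 = 3.067 sts per cm.
right front: 32.5 × 3.067 = 99.67 → 100.
cuff: 19 × 3.067 = 58.27 → 58.
pocket: 13.5 × 3.067 = 41.40 → 41.

right front 100; cuff 58; pocket 41.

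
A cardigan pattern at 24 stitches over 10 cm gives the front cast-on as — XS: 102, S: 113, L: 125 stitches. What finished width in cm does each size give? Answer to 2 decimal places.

XS 42.50 cm; S 47.08 cm; L 52.08 cm.

24/10 = 2.4 sts per cm.
XS: 102 / 2.4 = 42.500 → 42.50 cm.
S: 113 / 2.4 = 47.083 → 47.08 cm.
L: 125 / 2.4 = 52.083 → 52.08 cm.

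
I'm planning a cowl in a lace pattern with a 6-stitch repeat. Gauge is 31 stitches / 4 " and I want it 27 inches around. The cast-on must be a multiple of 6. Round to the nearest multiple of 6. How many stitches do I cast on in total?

31 / 4 = 7.75 sts per inch.
27 × 7.75 = 209.25 sts.
Nearest multiple of 6: 210.

210 stitches.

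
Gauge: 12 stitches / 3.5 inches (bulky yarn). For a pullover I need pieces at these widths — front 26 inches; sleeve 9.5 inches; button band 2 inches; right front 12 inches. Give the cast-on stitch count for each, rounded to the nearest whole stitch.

front 89; sleeve 33; button band 7; right front 41.

Rate = 12/3.5 = 3.429 sts per in.
front: 26 × 3.429 = 89.14 → 89.
sleeve: 9.5 × 3.429 = 32.57 → 33.
button band: 2 × 3.429 = 6.86 → 7.
right front: 12 × 3.429 = 41.14 → 41.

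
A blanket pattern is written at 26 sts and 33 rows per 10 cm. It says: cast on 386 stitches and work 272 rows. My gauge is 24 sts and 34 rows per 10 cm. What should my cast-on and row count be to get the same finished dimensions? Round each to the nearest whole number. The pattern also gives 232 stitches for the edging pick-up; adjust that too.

Stitches: 386 × 24/26 = 356.31 → 356.
Rows: 272 × 34/33 = 280.24 → 280.
edging pick-up: 232 × 24/26 = 214.15 → 214.

Cast on 356 stitches; work 280 rows; edging pick-up 214 stitches.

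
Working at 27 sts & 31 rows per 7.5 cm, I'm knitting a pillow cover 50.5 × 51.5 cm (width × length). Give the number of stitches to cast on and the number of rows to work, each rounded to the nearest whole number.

Stitch gauge = 27/7.5 = 3.6 sts/cm; 50.5 × 3.6 = 181.80 → 182 sts.
Row gauge = 31/7.5 = 4.133 rows/cm; 51.5 × 4.133 = 212.87 → 213 rows.

Cast on 182 stitches and work 213 rows.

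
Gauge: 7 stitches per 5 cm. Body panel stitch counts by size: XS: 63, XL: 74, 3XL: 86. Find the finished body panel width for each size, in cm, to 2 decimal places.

7/5 = 1.4 sts per cm.
XS: 63 / 1.4 = 45.000 → 45.00 cm.
XL: 74 / 1.4 = 52.857 → 52.86 cm.
3XL: 86 / 1.4 = 61.429 → 61.43 cm.

XS 45.00 cm; XL 52.86 cm; 3XL 61.43 cm.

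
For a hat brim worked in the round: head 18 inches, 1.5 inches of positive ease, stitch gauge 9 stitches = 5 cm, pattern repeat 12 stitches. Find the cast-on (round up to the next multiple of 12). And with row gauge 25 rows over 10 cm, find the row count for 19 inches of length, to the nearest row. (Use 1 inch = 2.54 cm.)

Finished = 18 + 1.5 = 19.5 inches.
19.5 inches × 2.54 = 49.53 cm.
9/5 = 1.8 sts per cm; 49.53 × 1.8 = 89.15 sts.
Next multiple of 12 → 96.
19 inches = 48.26 cm; × 2.5 = 120.65 → 121 rows.

Cast on 96 stitches; work 121 rows.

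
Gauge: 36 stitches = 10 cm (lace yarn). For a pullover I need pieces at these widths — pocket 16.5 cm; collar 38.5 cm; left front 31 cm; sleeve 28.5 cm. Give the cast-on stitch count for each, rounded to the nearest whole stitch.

Rate = 36/10 = 3.6 sts per cm.
pocket: 16.5 × 3.6 = 59.40 → 59.
collar: 38.5 × 3.6 = 138.60 → 139.
left front: 31 × 3.6 = 111.60 → 112.
sleeve: 28.5 × 3.6 = 102.60 → 103.

pocket 59; collar 139; left front 112; sleeve 103.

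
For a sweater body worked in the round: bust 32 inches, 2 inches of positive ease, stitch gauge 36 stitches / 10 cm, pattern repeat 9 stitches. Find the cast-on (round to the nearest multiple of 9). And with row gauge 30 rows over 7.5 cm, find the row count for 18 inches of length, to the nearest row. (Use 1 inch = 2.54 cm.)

Cast on 315 stitches; work 183 rows.

Finished = 32 + 2 = 34 inches.
34 inches × 2.54 = 86.36 cm.
36/10 = 3.6 sts per cm; 86.36 × 3.6 = 310.90 sts.
Nearest multiple of 9 → 315.
18 inches = 45.72 cm; × 4 = 182.88 → 183 rows.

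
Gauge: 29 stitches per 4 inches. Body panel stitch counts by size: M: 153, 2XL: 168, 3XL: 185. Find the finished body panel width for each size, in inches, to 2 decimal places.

M 21.10 inches; 2XL 23.17 inches; 3XL 25.52 inches.

29/4 = 7.25 sts per in.
M: 153 / 7.25 = 21.103 → 21.10 in.
2XL: 168 / 7.25 = 23.172 → 23.17 in.
3XL: 185 / 7.25 = 25.517 → 25.52 in.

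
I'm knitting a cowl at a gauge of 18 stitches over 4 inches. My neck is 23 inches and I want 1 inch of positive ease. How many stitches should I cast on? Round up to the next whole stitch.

108 stitches.

Finished = 23 + 1 = 24 in.
18 / 4 = 4.5 sts per inch.
24.00 × 4.5 = 108.00 sts.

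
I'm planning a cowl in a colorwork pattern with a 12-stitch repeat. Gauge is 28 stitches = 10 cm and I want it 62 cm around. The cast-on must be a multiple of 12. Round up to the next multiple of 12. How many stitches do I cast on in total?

180 stitches.

28 / 10 = 2.8 sts per cm.
62 × 2.8 = 173.60 sts.
Next multiple of 12: 180.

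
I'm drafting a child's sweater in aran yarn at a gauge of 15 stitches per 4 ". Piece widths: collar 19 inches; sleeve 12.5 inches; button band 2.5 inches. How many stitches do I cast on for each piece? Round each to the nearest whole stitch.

collar 71; sleeve 47; button band 9.

Rate = 15/4 = 3.75 sts per in.
collar: 19 × 3.75 = 71.25 → 71.
sleeve: 12.5 × 3.75 = 46.88 → 47.
button band: 2.5 × 3.75 = 9.38 → 9.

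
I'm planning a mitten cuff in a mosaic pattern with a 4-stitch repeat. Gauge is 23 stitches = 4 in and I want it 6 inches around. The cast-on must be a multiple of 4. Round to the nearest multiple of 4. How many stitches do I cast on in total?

CO 36 sts.

23 / 4 = 5.75 sts per inch.
6 × 5.75 = 34.50 sts.
Nearest multiple of 4: 36.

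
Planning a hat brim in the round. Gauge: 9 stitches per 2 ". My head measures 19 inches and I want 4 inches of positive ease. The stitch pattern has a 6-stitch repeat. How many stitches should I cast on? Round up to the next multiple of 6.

Finished = 19 + 4 = 23 inches.
9 / 2 = 4.5 sts/in.
23 × 4.5 = 103.50 sts.
Next multiple of 6: 108.

108 stitches.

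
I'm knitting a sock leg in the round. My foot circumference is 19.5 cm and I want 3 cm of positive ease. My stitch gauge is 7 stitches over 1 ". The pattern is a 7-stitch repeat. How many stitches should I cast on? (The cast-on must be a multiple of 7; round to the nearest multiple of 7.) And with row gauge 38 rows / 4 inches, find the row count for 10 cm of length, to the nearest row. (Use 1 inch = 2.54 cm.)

Cast on 63 stitches; work 37 rows.

Finished = 19.5 + 3 = 22.5 cm.
22.5 cm × 1/2.54 = 8.86 inches.
7/1 = 7 sts per in; 8.86 × 7 = 62.01 sts.
Nearest multiple of 7 → 63.
10 cm = 3.94 inches; × 9.5 = 37.40 → 37 rows.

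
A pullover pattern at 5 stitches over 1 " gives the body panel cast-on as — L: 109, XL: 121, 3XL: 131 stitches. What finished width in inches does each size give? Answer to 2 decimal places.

L 21.80 inches; XL 24.20 inches; 3XL 26.20 inches.

5/1 = 5 sts per in.
L: 109 / 5 = 21.800 → 21.80 in.
XL: 121 / 5 = 24.200 → 24.20 in.
3XL: 131 / 5 = 26.200 → 26.20 in.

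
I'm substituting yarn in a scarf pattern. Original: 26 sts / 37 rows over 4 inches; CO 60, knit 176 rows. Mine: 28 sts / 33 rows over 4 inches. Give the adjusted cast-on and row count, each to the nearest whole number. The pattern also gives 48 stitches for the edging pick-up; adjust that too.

Stitches: 60 × 28/26 = 64.62 → 65.
Rows: 176 × 33/37 = 156.97 → 157.
edging pick-up: 48 × 28/26 = 51.69 → 52.

Cast on 65 stitches; work 157 rows; edging pick-up 52 stitches.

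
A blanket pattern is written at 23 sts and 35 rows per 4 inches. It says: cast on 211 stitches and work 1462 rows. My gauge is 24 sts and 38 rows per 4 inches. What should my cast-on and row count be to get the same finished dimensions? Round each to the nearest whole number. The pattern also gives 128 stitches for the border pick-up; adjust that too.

Cast on 220 stitches; work 1587 rows; border pick-up 134 stitches.

Stitches: 211 × 24/23 = 220.17 → 220.
Rows: 1462 × 38/35 = 1587.31 → 1587.
border pick-up: 128 × 24/23 = 133.57 → 134.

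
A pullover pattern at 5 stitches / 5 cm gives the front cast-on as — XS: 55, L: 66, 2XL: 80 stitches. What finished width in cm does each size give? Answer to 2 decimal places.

5/5 = 1 sts per cm.
XS: 55 / 1 = 55.000 → 55.00 cm.
L: 66 / 1 = 66.000 → 66.00 cm.
2XL: 80 / 1 = 80.000 → 80.00 cm.

XS 55.00 cm; L 66.00 cm; 2XL 80.00 cm.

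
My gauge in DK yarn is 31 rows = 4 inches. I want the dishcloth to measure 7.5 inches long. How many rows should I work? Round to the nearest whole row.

Knit 58 rows.

31 rows / 4 in = 7.75 rows per inch.
7.5 × 7.75 = 58.12 rows.
Round to nearest → 58.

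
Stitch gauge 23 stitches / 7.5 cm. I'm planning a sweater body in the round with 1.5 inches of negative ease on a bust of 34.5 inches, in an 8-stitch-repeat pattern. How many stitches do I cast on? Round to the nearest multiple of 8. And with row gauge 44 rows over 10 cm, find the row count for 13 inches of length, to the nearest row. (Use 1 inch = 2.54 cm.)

Finished = 34.5 − 1.5 = 33 inches.
33 inches × 2.54 = 83.82 cm.
23/7.5 = 3.067 sts per cm; 83.82 × 3.067 = 257.05 sts.
Nearest multiple of 8 → 256.
13 inches = 33.02 cm; × 4.4 = 145.29 → 145 rows.

Cast on 256 stitches; work 145 rows.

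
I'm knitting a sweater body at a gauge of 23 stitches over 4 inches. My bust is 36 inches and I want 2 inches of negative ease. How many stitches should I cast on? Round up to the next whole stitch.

CO 196 sts.

Finished = 36 − 2 = 34 in.
23 / 4 = 5.75 sts per inch.
34.00 × 5.75 = 195.50 sts.
→ 196 sts.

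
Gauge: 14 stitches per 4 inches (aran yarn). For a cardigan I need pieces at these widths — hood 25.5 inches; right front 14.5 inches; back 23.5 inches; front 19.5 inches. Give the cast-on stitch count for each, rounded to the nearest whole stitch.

hood 89; right front 51; back 82; front 68.

Rate = 14/4 = 3.5 sts per in.
hood: 25.5 × 3.5 = 89.25 → 89.
right front: 14.5 × 3.5 = 50.75 → 51.
back: 23.5 × 3.5 = 82.25 → 82.
front: 19.5 × 3.5 = 68.25 → 68.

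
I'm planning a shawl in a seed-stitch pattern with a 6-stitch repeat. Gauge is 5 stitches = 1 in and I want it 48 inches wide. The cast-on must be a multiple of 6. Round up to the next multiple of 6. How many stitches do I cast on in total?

5 / 1 = 5 sts per inch.
48 × 5 = 240.00 sts.
Next multiple of 6: 240.

Cast on 240 stitches.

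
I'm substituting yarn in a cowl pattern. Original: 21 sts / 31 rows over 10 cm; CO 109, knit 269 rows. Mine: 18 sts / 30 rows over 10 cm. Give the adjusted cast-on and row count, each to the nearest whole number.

Cast on 93 stitches; work 260 rows.

Stitches: 109 × 18/21 = 93.43 → 93.
Rows: 269 × 30/31 = 260.32 → 260.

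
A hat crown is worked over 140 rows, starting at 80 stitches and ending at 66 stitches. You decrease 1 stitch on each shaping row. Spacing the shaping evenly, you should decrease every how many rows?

Decrease every 10th row.

Stitches to remove: |66 − 80| = 14.
Shaping rows needed: 14 / 1 = 14.
140 rows / 14 = every 10 rows.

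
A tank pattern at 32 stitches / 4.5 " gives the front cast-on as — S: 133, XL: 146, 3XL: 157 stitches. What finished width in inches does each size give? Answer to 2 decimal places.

S 18.70 inches; XL 20.53 inches; 3XL 22.08 inches.

32/4.5 = 7.111 sts per in.
S: 133 / 7.111 = 18.703 → 18.70 in.
XL: 146 / 7.111 = 20.531 → 20.53 in.
3XL: 157 / 7.111 = 22.078 → 22.08 in.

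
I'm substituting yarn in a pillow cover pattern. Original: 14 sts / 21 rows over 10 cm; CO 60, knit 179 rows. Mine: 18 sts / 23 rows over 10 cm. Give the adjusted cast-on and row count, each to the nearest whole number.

Cast on 77 stitches; work 196 rows.

Stitches: 60 × 18/14 = 77.14 → 77.
Rows: 179 × 23/21 = 196.05 → 196.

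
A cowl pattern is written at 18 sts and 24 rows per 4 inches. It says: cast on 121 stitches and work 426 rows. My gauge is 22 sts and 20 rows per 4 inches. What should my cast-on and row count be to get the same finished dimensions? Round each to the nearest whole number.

Stitches: 121 × 22/18 = 147.89 → 148.
Rows: 426 × 20/24 = 355.00 → 355.

Cast on 148 stitches; work 355 rows.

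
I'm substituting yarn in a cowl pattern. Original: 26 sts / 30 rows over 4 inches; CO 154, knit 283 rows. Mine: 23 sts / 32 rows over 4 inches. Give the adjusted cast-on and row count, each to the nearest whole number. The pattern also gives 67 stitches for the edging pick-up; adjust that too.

Stitches: 154 × 23/26 = 136.23 → 136.
Rows: 283 × 32/30 = 301.87 → 302.
edging pick-up: 67 × 23/26 = 59.27 → 59.

Cast on 136 stitches; work 302 rows; edging pick-up 59 stitches.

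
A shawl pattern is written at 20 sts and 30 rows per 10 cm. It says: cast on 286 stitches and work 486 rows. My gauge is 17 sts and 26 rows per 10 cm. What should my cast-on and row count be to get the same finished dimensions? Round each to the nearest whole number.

Cast on 243 stitches; work 421 rows.

Stitches: 286 × 17/20 = 243.10 → 243.
Rows: 486 × 26/30 = 421.20 → 421.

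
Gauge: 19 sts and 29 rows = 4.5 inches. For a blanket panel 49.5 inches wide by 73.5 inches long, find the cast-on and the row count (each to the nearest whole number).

Stitch gauge = 19/4.5 = 4.222 sts/in; 49.5 × 4.222 = 209.00 → 209 sts.
Row gauge = 29/4.5 = 6.444 rows/in; 73.5 × 6.444 = 473.67 → 474 rows.

Cast on 209 stitches and work 474 rows.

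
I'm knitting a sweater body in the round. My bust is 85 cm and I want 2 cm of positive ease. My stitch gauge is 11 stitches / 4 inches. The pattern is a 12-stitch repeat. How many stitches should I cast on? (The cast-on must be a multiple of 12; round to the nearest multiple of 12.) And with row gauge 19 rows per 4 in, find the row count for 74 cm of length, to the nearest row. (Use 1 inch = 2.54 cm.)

Finished = 85 + 2 = 87 cm.
87 cm × 1/2.54 = 34.25 inches.
11/4 = 2.75 sts per in; 34.25 × 2.75 = 94.19 sts.
Nearest multiple of 12 → 96.
74 cm = 29.13 inches; × 4.75 = 138.39 → 138 rows.

Cast on 96 stitches; work 138 rows.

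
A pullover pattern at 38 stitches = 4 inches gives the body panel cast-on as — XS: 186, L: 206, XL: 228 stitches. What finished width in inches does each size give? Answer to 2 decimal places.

38/4 = 9.5 sts per in.
XS: 186 / 9.5 = 19.579 → 19.58 in.
L: 206 / 9.5 = 21.684 → 21.68 in.
XL: 228 / 9.5 = 24.000 → 24.00 in.

XS 19.58 inches; L 21.68 inches; XL 24.00 inches.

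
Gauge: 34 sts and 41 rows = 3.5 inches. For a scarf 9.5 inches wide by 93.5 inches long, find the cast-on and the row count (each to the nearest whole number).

Stitch gauge = 34/3.5 = 9.714 sts/in; 9.5 × 9.714 = 92.29 → 92 sts.
Row gauge = 41/3.5 = 11.714 rows/in; 93.5 × 11.714 = 1095.29 → 1095 rows.

Cast on 92 stitches and work 1095 rows.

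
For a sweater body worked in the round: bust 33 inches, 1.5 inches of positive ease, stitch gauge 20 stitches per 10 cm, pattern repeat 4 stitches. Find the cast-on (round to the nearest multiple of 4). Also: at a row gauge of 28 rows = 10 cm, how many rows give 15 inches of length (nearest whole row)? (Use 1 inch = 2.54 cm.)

Cast on 176 stitches; work 107 rows.

Finished = 33 + 1.5 = 34.5 inches.
34.5 inches × 2.54 = 87.63 cm.
20/10 = 2 sts per cm; 87.63 × 2 = 175.26 sts.
Nearest multiple of 4 → 176.
15 inches = 38.10 cm; × 2.8 = 106.68 → 107 rows.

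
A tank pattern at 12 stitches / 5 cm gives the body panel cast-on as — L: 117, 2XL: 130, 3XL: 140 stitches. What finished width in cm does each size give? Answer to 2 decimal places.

L 48.75 cm; 2XL 54.17 cm; 3XL 58.33 cm.

12/5 = 2.4 sts per cm.
L: 117 / 2.4 = 48.750 → 48.75 cm.
2XL: 130 / 2.4 = 54.167 → 54.17 cm.
3XL: 140 / 2.4 = 58.333 → 58.33 cm.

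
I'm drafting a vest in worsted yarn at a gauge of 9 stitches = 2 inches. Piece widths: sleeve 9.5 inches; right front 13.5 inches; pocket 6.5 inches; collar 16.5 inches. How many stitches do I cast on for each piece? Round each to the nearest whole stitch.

sleeve 43; right front 61; pocket 29; collar 74.

Rate = 9/2 = 4.5 sts per in.
sleeve: 9.5 × 4.5 = 42.75 → 43.
right front: 13.5 × 4.5 = 60.75 → 61.
pocket: 6.5 × 4.5 = 29.25 → 29.
collar: 16.5 × 4.5 = 74.25 → 74.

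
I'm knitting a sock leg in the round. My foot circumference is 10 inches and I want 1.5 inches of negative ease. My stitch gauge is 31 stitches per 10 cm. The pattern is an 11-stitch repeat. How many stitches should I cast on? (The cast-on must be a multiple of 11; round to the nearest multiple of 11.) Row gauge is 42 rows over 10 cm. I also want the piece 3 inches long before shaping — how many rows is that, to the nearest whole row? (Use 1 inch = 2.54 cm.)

Cast on 66 stitches; work 32 rows.

Finished = 10 − 1.5 = 8.5 inches.
8.5 inches × 2.54 = 21.59 cm.
31/10 = 3.1 sts per cm; 21.59 × 3.1 = 66.93 sts.
Nearest multiple of 11 → 66.
3 inches = 7.62 cm; × 4.2 = 32.00 → 32 rows.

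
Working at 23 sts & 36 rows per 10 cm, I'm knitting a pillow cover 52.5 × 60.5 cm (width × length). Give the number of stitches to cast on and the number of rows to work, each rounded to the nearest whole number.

Stitch gauge = 23/10 = 2.3 sts/cm; 52.5 × 2.3 = 120.75 → 121 sts.
Row gauge = 36/10 = 3.6 rows/cm; 60.5 × 3.6 = 217.80 → 218 rows.

Cast on 121 stitches and work 218 rows.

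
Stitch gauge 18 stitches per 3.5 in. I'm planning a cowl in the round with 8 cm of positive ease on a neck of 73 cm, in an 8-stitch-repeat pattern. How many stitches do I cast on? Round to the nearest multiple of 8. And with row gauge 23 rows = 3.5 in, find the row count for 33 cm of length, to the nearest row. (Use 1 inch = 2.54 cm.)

Finished = 73 + 8 = 81 cm.
81 cm × 1/2.54 = 31.89 inches.
18/3.5 = 5.143 sts per in; 31.89 × 5.143 = 164.00 sts.
Nearest multiple of 8 → 168.
33 cm = 12.99 inches; × 6.571 = 85.38 → 85 rows.

Cast on 168 stitches; work 85 rows.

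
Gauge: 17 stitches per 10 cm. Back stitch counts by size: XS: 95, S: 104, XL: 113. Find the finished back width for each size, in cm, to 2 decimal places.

17/10 = 1.7 sts per cm.
XS: 95 / 1.7 = 55.882 → 55.88 cm.
S: 104 / 1.7 = 61.176 → 61.18 cm.
XL: 113 / 1.7 = 66.471 → 66.47 cm.

XS 55.88 cm; S 61.18 cm; XL 66.47 cm.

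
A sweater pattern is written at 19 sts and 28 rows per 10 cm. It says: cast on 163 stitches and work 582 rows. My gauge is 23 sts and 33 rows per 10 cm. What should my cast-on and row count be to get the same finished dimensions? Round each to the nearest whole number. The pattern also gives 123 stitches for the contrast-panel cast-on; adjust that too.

Cast on 197 stitches; work 686 rows; contrast-panel cast-on 149 stitches.

Stitches: 163 × 23/19 = 197.32 → 197.
Rows: 582 × 33/28 = 685.93 → 686.
contrast-panel cast-on: 123 × 23/19 = 148.89 → 149.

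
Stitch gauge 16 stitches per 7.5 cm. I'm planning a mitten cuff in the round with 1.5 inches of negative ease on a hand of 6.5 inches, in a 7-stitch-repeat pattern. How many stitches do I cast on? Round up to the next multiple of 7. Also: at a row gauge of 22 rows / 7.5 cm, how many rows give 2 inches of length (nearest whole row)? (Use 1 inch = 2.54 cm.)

Cast on 28 stitches; work 15 rows.

Finished = 6.5 − 1.5 = 5 inches.
5 inches × 2.54 = 12.70 cm.
16/7.5 = 2.133 sts per cm; 12.70 × 2.133 = 27.09 sts.
Next multiple of 7 → 28.
2 inches = 5.08 cm; × 2.933 = 14.90 → 15 rows.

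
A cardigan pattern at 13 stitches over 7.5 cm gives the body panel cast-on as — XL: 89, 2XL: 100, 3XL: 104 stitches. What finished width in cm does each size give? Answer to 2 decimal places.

13/7.5 = 1.733 sts per cm.
XL: 89 / 1.733 = 51.346 → 51.35 cm.
2XL: 100 / 1.733 = 57.692 → 57.69 cm.
3XL: 104 / 1.733 = 60.000 → 60.00 cm.

XL 51.35 cm; 2XL 57.69 cm; 3XL 60.00 cm.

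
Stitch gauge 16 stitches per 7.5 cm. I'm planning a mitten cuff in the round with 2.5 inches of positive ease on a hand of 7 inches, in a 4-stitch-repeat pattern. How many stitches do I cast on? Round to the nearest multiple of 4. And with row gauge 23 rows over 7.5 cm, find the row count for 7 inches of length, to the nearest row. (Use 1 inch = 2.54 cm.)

Cast on 52 stitches; work 55 rows.

Finished = 7 + 2.5 = 9.5 inches.
9.5 inches × 2.54 = 24.13 cm.
16/7.5 = 2.133 sts per cm; 24.13 × 2.133 = 51.48 sts.
Nearest multiple of 4 → 52.
7 inches = 17.78 cm; × 3.067 = 54.53 → 55 rows.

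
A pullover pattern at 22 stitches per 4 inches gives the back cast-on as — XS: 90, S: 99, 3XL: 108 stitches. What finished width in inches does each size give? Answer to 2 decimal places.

XS 16.36 inches; S 18.00 inches; 3XL 19.64 inches.

22/4 = 5.5 sts per in.
XS: 90 / 5.5 = 16.364 → 16.36 in.
S: 99 / 5.5 = 18.000 → 18.00 in.
3XL: 108 / 5.5 = 19.636 → 19.64 in.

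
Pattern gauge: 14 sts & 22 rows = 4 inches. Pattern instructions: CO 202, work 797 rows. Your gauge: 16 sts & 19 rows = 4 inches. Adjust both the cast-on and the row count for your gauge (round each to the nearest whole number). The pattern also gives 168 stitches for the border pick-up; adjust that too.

Cast on 231 stitches; work 688 rows; border pick-up 192 stitches.

Stitches: 202 × 16/14 = 230.86 → 231.
Rows: 797 × 19/22 = 688.32 → 688.
border pick-up: 168 × 16/14 = 192.00 → 192.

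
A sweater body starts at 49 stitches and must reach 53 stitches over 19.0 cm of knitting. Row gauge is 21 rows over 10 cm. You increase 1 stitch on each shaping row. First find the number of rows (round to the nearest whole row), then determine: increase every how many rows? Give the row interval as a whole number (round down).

Rows = 19.0 × 2.1 = 39.9 → 40 rows.
Stitches to add: 4 → 4 shaping rows (at 1 st each).
40 / 4 = 10.00 → every 10 rows.

Increase every 10th row.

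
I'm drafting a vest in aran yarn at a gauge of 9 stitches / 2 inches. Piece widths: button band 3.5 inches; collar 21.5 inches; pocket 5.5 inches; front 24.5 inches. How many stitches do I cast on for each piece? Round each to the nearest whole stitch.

Rate = 9/2 = 4.5 sts per in.
button band: 3.5 × 4.5 = 15.75 → 16.
collar: 21.5 × 4.5 = 96.75 → 97.
pocket: 5.5 × 4.5 = 24.75 → 25.
front: 24.5 × 4.5 = 110.25 → 110.

button band 16; collar 97; pocket 25; front 110.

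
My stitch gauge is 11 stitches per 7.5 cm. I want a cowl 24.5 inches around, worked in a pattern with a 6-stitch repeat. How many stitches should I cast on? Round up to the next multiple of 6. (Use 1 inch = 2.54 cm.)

Cast on 96 stitches.

24.5 in = 24.5 × 2.54 = 62.23 cm.
11 / 7.5 = 1.467 sts/cm.
62.23 × 1.467 = 91.27 sts.
→ 96.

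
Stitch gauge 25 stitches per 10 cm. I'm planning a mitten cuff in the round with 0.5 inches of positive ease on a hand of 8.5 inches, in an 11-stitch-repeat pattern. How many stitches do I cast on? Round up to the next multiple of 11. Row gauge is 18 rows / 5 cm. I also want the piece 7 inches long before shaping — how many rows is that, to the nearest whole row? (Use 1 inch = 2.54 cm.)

Cast on 66 stitches; work 64 rows.

Finished = 8.5 + 0.5 = 9 inches.
9 inches × 2.54 = 22.86 cm.
25/10 = 2.5 sts per cm; 22.86 × 2.5 = 57.15 sts.
Next multiple of 11 → 66.
7 inches = 17.78 cm; × 3.6 = 64.01 → 64 rows.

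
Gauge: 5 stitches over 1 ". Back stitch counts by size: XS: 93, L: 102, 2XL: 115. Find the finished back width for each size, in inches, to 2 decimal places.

XS 18.60 inches; L 20.40 inches; 2XL 23.00 inches.

5/1 = 5 sts per in.
XS: 93 / 5 = 18.600 → 18.60 in.
L: 102 / 5 = 20.400 → 20.40 in.
2XL: 115 / 5 = 23.000 → 23.00 in.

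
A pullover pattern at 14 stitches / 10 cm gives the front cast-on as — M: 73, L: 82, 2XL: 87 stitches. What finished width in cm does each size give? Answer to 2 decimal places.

14/10 = 1.4 sts per cm.
M: 73 / 1.4 = 52.143 → 52.14 cm.
L: 82 / 1.4 = 58.571 → 58.57 cm.
2XL: 87 / 1.4 = 62.143 → 62.14 cm.

M 52.14 cm; L 58.57 cm; 2XL 62.14 cm.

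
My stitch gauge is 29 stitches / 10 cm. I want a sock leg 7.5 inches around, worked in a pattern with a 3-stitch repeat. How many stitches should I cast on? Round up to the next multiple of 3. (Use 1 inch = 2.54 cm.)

7.5 in = 7.5 × 2.54 = 19.05 cm.
29 / 10 = 2.9 sts/cm.
19.05 × 2.9 = 55.24 sts.
→ 57.

57 stitches.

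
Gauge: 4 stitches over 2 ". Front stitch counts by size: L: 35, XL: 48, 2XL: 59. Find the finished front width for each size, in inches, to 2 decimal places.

L 17.50 inches; XL 24.00 inches; 2XL 29.50 inches.

4/2 = 2 sts per in.
L: 35 / 2 = 17.500 → 17.50 in.
XL: 48 / 2 = 24.000 → 24.00 in.
2XL: 59 / 2 = 29.500 → 29.50 in.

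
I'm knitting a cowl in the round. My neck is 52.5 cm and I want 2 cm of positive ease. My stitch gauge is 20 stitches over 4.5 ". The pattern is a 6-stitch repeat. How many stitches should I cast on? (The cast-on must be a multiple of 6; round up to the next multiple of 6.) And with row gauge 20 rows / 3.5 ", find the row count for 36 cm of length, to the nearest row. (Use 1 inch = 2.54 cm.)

Finished = 52.5 + 2 = 54.5 cm.
54.5 cm × 1/2.54 = 21.46 inches.
20/4.5 = 4.444 sts per in; 21.46 × 4.444 = 95.36 sts.
Next multiple of 6 → 96.
36 cm = 14.17 inches; × 5.714 = 80.99 → 81 rows.

Cast on 96 stitches; work 81 rows.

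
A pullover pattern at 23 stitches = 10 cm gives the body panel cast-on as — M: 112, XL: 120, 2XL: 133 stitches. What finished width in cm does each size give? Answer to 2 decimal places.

M 48.70 cm; XL 52.17 cm; 2XL 57.83 cm.

23/10 = 2.3 sts per cm.
M: 112 / 2.3 = 48.696 → 48.70 cm.
XL: 120 / 2.3 = 52.174 → 52.17 cm.
2XL: 133 / 2.3 = 57.826 → 57.83 cm.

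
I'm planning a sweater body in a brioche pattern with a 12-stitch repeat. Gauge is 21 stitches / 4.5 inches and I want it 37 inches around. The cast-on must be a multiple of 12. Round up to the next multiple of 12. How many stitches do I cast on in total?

21 / 4.5 = 4.667 sts per inch.
37 × 4.667 = 172.67 sts.
Next multiple of 12: 180.

CO 180 sts.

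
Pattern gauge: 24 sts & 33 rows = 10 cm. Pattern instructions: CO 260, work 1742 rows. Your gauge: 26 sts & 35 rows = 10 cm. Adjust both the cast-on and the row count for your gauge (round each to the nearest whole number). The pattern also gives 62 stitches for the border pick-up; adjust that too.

Cast on 282 stitches; work 1848 rows; border pick-up 67 stitches.

Stitches: 260 × 26/24 = 281.67 → 282.
Rows: 1742 × 35/33 = 1847.58 → 1848.
border pick-up: 62 × 26/24 = 67.17 → 67.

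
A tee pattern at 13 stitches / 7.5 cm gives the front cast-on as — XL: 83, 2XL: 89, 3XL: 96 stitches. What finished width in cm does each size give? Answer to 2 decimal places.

13/7.5 = 1.733 sts per cm.
XL: 83 / 1.733 = 47.885 → 47.88 cm.
2XL: 89 / 1.733 = 51.346 → 51.35 cm.
3XL: 96 / 1.733 = 55.385 → 55.38 cm.

XL 47.88 cm; 2XL 51.35 cm; 3XL 55.38 cm.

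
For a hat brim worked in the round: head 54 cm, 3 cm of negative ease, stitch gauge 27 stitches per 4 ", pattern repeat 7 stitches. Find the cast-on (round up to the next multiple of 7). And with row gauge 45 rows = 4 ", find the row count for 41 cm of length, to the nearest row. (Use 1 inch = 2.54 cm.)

Cast on 140 stitches; work 182 rows.

Finished = 54 − 3 = 51 cm.
51 cm × 1/2.54 = 20.08 inches.
27/4 = 6.75 sts per in; 20.08 × 6.75 = 135.53 sts.
Next multiple of 7 → 140.
41 cm = 16.14 inches; × 11.25 = 181.59 → 182 rows.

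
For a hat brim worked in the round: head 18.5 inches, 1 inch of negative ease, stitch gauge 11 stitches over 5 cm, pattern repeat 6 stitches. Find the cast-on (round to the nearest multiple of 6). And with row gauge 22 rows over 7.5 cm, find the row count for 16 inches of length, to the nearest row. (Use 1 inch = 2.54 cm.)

Cast on 96 stitches; work 119 rows.

Finished = 18.5 − 1 = 17.5 inches.
17.5 inches × 2.54 = 44.45 cm.
11/5 = 2.2 sts per cm; 44.45 × 2.2 = 97.79 sts.
Nearest multiple of 6 → 96.
16 inches = 40.64 cm; × 2.933 = 119.21 → 119 rows.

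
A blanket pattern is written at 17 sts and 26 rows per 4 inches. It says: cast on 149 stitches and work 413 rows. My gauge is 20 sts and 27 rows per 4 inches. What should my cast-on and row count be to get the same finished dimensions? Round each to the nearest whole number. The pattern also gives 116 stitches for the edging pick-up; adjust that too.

Cast on 175 stitches; work 429 rows; edging pick-up 136 stitches.

Stitches: 149 × 20/17 = 175.29 → 175.
Rows: 413 × 27/26 = 428.88 → 429.
edging pick-up: 116 × 20/17 = 136.47 → 136.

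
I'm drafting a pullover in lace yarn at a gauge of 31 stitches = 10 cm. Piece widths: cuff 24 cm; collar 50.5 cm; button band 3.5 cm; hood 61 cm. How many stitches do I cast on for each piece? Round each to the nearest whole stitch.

Rate = 31/10 = 3.1 sts per cm.
cuff: 24 × 3.1 = 74.40 → 74.
collar: 50.5 × 3.1 = 156.55 → 157.
button band: 3.5 × 3.1 = 10.85 → 11.
hood: 61 × 3.1 = 189.10 → 189.

cuff 74; collar 157; button band 11; hood 189.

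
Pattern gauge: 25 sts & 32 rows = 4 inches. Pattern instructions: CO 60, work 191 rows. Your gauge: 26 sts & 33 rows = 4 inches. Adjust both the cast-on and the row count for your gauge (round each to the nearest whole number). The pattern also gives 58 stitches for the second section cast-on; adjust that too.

Cast on 62 stitches; work 197 rows; second section cast-on 60 stitches.

Stitches: 60 × 26/25 = 62.40 → 62.
Rows: 191 × 33/32 = 196.97 → 197.
second section cast-on: 58 × 26/25 = 60.32 → 60.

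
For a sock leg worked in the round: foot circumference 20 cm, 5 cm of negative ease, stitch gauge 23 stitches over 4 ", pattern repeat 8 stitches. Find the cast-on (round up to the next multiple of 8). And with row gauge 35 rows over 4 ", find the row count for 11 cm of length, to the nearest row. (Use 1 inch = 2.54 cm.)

Cast on 40 stitches; work 38 rows.

Finished = 20 − 5 = 15 cm.
15 cm × 1/2.54 = 5.91 inches.
23/4 = 5.75 sts per in; 5.91 × 5.75 = 33.96 sts.
Next multiple of 8 → 40.
11 cm = 4.33 inches; × 8.75 = 37.89 → 38 rows.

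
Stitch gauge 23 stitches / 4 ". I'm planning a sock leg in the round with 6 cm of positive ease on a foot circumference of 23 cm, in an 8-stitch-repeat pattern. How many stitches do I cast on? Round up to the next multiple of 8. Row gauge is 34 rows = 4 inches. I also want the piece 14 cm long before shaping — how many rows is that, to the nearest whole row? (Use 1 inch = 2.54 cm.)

Finished = 23 + 6 = 29 cm.
29 cm × 1/2.54 = 11.42 inches.
23/4 = 5.75 sts per in; 11.42 × 5.75 = 65.65 sts.
Next multiple of 8 → 72.
14 cm = 5.51 inches; × 8.5 = 46.85 → 47 rows.

Cast on 72 stitches; work 47 rows.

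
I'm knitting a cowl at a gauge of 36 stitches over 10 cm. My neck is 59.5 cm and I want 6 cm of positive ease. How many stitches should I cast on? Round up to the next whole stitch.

Cast on 236 stitches.

Finished = 59.5 + 6 = 65.5 cm.
36 / 10 = 3.6 sts per cm.
65.50 × 3.6 = 235.80 sts.
→ 236 sts.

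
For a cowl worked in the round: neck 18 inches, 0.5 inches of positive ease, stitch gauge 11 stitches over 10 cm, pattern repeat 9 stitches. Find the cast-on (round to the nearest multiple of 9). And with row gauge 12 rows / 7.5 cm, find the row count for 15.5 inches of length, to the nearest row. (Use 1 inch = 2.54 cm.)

Cast on 54 stitches; work 63 rows.

Finished = 18 + 0.5 = 18.5 inches.
18.5 inches × 2.54 = 46.99 cm.
11/10 = 1.1 sts per cm; 46.99 × 1.1 = 51.69 sts.
Nearest multiple of 9 → 54.
15.5 inches = 39.37 cm; × 1.6 = 62.99 → 63 rows.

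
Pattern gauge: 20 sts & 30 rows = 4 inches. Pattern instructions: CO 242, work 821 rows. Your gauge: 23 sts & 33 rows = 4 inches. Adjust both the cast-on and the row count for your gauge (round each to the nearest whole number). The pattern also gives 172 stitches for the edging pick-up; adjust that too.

Stitches: 242 × 23/20 = 278.30 → 278.
Rows: 821 × 33/30 = 903.10 → 903.
edging pick-up: 172 × 23/20 = 197.80 → 198.

Cast on 278 stitches; work 903 rows; edging pick-up 198 stitches.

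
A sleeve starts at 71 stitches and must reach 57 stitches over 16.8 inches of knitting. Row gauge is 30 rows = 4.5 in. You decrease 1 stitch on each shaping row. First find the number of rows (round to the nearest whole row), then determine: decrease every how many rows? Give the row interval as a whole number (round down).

Decrease every 8th row.

Rows = 16.8 × 6.667 = 112.0 → 112 rows.
Stitches to remove: 14 → 14 shaping rows (at 1 st each).
112 / 14 = 8.00 → every 8 rows.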